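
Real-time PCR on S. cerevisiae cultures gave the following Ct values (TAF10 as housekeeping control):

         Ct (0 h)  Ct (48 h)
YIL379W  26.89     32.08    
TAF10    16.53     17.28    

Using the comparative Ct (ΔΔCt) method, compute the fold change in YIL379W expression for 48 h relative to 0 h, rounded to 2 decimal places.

0.05

ΔCt(0 h) = 26.890 − 16.530 = 10.360
ΔCt(48 h) = 32.080 − 17.280 = 14.800
ΔΔCt = 14.800 − 10.360 = 4.440
Fold change = 2^(−4.440) = 0.046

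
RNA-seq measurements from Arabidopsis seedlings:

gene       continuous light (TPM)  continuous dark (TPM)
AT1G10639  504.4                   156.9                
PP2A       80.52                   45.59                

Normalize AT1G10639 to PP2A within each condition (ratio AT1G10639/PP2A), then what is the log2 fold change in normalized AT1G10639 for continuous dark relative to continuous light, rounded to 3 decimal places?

-0.864

AT1G10639/PP2A (continuous light) = 504.4 / 80.52 = 6.2643
AT1G10639/PP2A (continuous dark) = 156.9 / 45.59 = 3.4415
Fold change = 3.4415 / 6.2643 = 0.5494
log2(0.5494) = -0.8641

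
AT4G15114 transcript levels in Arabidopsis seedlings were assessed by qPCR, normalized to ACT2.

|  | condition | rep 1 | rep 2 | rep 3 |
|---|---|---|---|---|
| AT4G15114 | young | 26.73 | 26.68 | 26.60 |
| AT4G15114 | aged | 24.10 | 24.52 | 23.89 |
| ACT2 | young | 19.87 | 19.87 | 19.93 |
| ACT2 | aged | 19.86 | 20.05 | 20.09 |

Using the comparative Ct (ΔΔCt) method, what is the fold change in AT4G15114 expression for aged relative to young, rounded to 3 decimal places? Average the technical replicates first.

6.105

Mean Ct: AT4G15114 young 26.670; AT4G15114 aged 24.170; ACT2 young 19.890; ACT2 aged 20.000
ΔCt(young) = 26.670 − 19.890 = 6.780
ΔCt(aged) = 24.170 − 20.000 = 4.170
ΔΔCt = 4.170 − 6.780 = -2.610
Fold change = 2^(−(-2.610)) = 2^2.610 = 6.1050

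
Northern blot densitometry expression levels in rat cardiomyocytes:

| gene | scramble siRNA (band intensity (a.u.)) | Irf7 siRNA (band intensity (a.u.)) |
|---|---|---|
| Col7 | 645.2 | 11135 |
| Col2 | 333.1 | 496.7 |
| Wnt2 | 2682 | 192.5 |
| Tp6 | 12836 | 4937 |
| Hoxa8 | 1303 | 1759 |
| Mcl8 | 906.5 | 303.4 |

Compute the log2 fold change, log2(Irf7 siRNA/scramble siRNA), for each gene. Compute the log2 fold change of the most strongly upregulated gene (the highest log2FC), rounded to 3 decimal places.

log2(11135/645.2) = 4.109  (Col7)
log2(496.7/333.1) = 0.576  (Col2)
log2(192.5/2682) = -3.800  (Wnt2)
log2(4937/12836) = -1.378  (Tp6)
log2(1759/1303) = 0.433  (Hoxa8)
log2(303.4/906.5) = -1.579  (Mcl8)
Col7 is most strongly upregulated.

4.109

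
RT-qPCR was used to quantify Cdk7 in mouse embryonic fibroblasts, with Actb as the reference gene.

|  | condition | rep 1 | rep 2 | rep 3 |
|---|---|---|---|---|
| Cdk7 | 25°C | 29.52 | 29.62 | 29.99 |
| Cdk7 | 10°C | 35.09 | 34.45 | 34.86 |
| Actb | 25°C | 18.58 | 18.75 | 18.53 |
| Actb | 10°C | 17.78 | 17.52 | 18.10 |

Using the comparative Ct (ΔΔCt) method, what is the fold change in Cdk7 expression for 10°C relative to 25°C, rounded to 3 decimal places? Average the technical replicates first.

0.017

Mean Ct: Cdk7 25°C 29.710; Cdk7 10°C 34.800; Actb 25°C 18.620; Actb 10°C 17.800
ΔCt(25°C) = 29.710 − 18.620 = 11.090
ΔCt(10°C) = 34.800 − 17.800 = 17.000
ΔΔCt = 17.000 − 11.090 = 5.910
Fold change = 2^(−5.910) = 0.0166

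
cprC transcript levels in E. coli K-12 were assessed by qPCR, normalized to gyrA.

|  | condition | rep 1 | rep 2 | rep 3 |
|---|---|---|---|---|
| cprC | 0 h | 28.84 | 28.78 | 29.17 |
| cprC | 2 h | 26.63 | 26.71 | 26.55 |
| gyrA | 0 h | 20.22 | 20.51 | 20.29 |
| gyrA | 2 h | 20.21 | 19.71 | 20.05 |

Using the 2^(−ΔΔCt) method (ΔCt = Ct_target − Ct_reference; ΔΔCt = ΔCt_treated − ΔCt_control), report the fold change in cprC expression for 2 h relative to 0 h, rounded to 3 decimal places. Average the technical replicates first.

3.864

Mean Ct: cprC 0 h 28.930; cprC 2 h 26.630; gyrA 0 h 20.340; gyrA 2 h 19.990
ΔCt(0 h) = 28.930 − 20.340 = 8.590
ΔCt(2 h) = 26.630 − 19.990 = 6.640
ΔΔCt = 6.640 − 8.590 = -1.950
Fold change = 2^(−(-1.950)) = 2^1.950 = 3.8637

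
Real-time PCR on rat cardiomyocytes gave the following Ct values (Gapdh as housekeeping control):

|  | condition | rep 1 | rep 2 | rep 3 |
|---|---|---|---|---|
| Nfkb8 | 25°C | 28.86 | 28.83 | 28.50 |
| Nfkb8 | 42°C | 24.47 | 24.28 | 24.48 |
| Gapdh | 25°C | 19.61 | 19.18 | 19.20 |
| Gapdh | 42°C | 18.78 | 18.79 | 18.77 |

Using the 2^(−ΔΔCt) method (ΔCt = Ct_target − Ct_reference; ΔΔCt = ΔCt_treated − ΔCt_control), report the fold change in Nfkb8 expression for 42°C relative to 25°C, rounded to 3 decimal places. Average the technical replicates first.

Mean Ct: Nfkb8 25°C 28.730; Nfkb8 42°C 24.410; Gapdh 25°C 19.330; Gapdh 42°C 18.780
ΔCt(25°C) = 28.730 − 19.330 = 9.400
ΔCt(42°C) = 24.410 − 18.780 = 5.630
ΔΔCt = 5.630 − 9.400 = -3.770
Fold change = 2^(−(-3.770)) = 2^3.770 = 13.6422

13.642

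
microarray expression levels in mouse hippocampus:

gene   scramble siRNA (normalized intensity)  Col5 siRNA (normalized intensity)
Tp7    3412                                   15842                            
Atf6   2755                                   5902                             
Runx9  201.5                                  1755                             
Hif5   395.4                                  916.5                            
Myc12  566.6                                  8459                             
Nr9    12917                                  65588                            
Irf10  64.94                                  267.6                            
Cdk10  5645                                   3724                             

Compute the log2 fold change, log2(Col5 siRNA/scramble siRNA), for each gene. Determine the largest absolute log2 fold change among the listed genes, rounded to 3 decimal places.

log2(15842/3412) = 2.215  (Tp7)
log2(5902/2755) = 1.099  (Atf6)
log2(1755/201.5) = 3.123  (Runx9)
log2(916.5/395.4) = 1.213  (Hif5)
log2(8459/566.6) = 3.900  (Myc12)
log2(65588/12917) = 2.344  (Nr9)
log2(267.6/64.94) = 2.043  (Irf10)
log2(3724/5645) = -0.600  (Cdk10)
The largest magnitude belongs to Myc12.

3.900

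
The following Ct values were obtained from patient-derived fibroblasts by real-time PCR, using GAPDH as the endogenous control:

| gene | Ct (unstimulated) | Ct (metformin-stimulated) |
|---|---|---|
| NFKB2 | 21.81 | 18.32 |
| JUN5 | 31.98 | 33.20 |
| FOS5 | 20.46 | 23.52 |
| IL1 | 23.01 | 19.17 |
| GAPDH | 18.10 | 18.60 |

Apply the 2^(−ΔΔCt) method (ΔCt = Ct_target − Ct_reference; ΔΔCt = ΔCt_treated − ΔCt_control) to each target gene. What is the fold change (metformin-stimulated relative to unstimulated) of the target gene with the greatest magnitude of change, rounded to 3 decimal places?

20.252

NFKB2: ΔΔCt = (18.32−18.60) − (21.81−18.10) = -0.28 − 3.71 = -3.99; fold change = 2^3.99 = 15.889
JUN5: ΔΔCt = (33.20−18.60) − (31.98−18.10) = 14.60 − 13.88 = 0.72; fold change = 2^-0.72 = 0.607
FOS5: ΔΔCt = (23.52−18.60) − (20.46−18.10) = 4.92 − 2.36 = 2.56; fold change = 2^-2.56 = 0.170
IL1: ΔΔCt = (19.17−18.60) − (23.01−18.10) = 0.57 − 4.91 = -4.34; fold change = 2^4.34 = 20.252
IL1 has the largest |ΔΔCt| = 4.34.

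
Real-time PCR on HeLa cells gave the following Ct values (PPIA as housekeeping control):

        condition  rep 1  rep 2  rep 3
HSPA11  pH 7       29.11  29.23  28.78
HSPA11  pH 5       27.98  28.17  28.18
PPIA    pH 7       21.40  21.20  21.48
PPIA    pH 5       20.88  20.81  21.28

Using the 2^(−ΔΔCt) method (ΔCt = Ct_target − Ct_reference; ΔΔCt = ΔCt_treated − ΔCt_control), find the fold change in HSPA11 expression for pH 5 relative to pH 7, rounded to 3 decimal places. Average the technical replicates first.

1.474

Mean Ct: HSPA11 pH 7 29.040; HSPA11 pH 5 28.110; PPIA pH 7 21.360; PPIA pH 5 20.990
ΔCt(pH 7) = 29.040 − 21.360 = 7.680
ΔCt(pH 5) = 28.110 − 20.990 = 7.120
ΔΔCt = 7.120 − 7.680 = -0.560
Fold change = 2^(−(-0.560)) = 2^0.560 = 1.4743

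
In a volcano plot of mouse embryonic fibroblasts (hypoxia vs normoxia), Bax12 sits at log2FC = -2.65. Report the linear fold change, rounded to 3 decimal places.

Fold change = 2^(-2.65) = 0.1593

0.159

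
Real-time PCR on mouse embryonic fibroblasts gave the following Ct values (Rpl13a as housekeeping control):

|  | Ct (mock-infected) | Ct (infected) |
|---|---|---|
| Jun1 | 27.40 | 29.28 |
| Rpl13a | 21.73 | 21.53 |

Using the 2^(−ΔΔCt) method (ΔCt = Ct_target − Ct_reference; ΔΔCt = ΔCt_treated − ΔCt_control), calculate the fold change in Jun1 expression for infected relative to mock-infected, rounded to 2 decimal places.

0.24

ΔCt(mock-infected) = 27.400 − 21.730 = 5.670
ΔCt(infected) = 29.280 − 21.530 = 7.750
ΔΔCt = 7.750 − 5.670 = 2.080
Fold change = 2^(−2.080) = 0.237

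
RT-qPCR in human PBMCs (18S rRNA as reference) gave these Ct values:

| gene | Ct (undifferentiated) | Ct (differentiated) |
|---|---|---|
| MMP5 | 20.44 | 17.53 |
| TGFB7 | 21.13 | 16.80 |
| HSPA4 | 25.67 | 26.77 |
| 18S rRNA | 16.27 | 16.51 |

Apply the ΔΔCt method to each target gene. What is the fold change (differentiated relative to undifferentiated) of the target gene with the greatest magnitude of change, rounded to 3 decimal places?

23.752

MMP5: ΔΔCt = (17.53−16.51) − (20.44−16.27) = 1.02 − 4.17 = -3.15; fold change = 2^3.15 = 8.877
TGFB7: ΔΔCt = (16.80−16.51) − (21.13−16.27) = 0.29 − 4.86 = -4.57; fold change = 2^4.57 = 23.752
HSPA4: ΔΔCt = (26.77−16.51) − (25.67−16.27) = 10.26 − 9.40 = 0.86; fold change = 2^-0.86 = 0.551
TGFB7 has the largest |ΔΔCt| = 4.57.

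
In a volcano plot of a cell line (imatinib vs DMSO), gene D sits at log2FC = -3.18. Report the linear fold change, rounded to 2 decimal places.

Fold change = 2^(-3.18) = 0.110
That is, gene D drops to 11.0% of the DMSO level.

0.11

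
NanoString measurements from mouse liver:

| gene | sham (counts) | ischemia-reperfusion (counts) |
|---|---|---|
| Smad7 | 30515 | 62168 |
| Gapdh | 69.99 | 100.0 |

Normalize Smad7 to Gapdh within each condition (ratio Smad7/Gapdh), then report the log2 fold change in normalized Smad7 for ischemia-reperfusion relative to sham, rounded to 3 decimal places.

Smad7/Gapdh (sham) = 30515 / 69.99 = 435.99
Smad7/Gapdh (ischemia-reperfusion) = 62168 / 100.0 = 621.68
Fold change = 621.68 / 435.99 = 1.4259
log2(1.4259) = 0.5119

0.512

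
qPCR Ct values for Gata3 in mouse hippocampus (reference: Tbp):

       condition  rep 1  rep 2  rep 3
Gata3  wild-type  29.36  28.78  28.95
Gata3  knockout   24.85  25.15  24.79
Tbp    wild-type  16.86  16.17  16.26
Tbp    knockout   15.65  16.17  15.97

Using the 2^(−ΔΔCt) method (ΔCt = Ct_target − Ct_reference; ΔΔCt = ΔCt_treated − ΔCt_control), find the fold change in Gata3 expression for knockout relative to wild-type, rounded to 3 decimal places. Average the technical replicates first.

12.126

Mean Ct: Gata3 wild-type 29.030; Gata3 knockout 24.930; Tbp wild-type 16.430; Tbp knockout 15.930
ΔCt(wild-type) = 29.030 − 16.430 = 12.600
ΔCt(knockout) = 24.930 − 15.930 = 9.000
ΔΔCt = 9.000 − 12.600 = -3.600
Fold change = 2^(−(-3.600)) = 2^3.600 = 12.1257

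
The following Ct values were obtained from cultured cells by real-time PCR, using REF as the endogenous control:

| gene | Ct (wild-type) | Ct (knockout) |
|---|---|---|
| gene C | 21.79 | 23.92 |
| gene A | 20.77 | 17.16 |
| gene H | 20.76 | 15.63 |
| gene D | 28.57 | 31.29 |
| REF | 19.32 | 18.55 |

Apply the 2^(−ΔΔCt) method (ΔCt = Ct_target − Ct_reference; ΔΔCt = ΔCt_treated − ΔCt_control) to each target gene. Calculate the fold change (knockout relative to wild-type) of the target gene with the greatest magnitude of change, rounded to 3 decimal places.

gene C: ΔΔCt = (23.92−18.55) − (21.79−19.32) = 5.37 − 2.47 = 2.90; fold change = 2^-2.90 = 0.134
gene A: ΔΔCt = (17.16−18.55) − (20.77−19.32) = -1.39 − 1.45 = -2.84; fold change = 2^2.84 = 7.160
gene H: ΔΔCt = (15.63−18.55) − (20.76−19.32) = -2.92 − 1.44 = -4.36; fold change = 2^4.36 = 20.535
gene D: ΔΔCt = (31.29−18.55) − (28.57−19.32) = 12.74 − 9.25 = 3.49; fold change = 2^-3.49 = 0.089
gene H has the largest |ΔΔCt| = 4.36.

20.535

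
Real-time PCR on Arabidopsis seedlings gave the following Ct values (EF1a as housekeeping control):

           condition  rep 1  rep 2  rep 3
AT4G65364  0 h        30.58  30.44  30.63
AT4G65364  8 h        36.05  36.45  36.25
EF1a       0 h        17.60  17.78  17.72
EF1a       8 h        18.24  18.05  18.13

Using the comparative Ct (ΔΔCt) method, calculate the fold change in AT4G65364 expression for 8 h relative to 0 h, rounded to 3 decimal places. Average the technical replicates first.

Mean Ct: AT4G65364 0 h 30.550; AT4G65364 8 h 36.250; EF1a 0 h 17.700; EF1a 8 h 18.140
ΔCt(0 h) = 30.550 − 17.700 = 12.850
ΔCt(8 h) = 36.250 − 18.140 = 18.110
ΔΔCt = 18.110 − 12.850 = 5.260
Fold change = 2^(−5.260) = 0.0261

0.026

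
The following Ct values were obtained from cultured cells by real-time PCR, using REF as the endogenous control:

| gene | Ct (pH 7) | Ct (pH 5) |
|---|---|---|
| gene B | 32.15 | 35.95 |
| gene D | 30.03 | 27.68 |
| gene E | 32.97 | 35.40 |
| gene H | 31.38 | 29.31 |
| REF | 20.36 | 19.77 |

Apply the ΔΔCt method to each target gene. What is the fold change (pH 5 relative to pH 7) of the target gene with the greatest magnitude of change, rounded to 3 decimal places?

gene B: ΔΔCt = (35.95−19.77) − (32.15−20.36) = 16.18 − 11.79 = 4.39; fold change = 2^-4.39 = 0.048
gene D: ΔΔCt = (27.68−19.77) − (30.03−20.36) = 7.91 − 9.67 = -1.76; fold change = 2^1.76 = 3.387
gene E: ΔΔCt = (35.40−19.77) − (32.97−20.36) = 15.63 − 12.61 = 3.02; fold change = 2^-3.02 = 0.123
gene H: ΔΔCt = (29.31−19.77) − (31.38−20.36) = 9.54 − 11.02 = -1.48; fold change = 2^1.48 = 2.789
gene B has the largest |ΔΔCt| = 4.39.

0.048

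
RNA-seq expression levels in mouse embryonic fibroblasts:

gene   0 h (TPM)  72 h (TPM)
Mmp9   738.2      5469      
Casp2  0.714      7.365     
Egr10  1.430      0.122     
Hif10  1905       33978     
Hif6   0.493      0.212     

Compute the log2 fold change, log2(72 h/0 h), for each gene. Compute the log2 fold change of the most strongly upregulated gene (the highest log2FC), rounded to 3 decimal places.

4.157

log2(5469/738.2) = 2.889  (Mmp9)
log2(7.365/0.714) = 3.367  (Casp2)
log2(0.122/1.430) = -3.551  (Egr10)
log2(33978/1905) = 4.157  (Hif10)
log2(0.212/0.493) = -1.218  (Hif6)
Hif10 is most strongly upregulated.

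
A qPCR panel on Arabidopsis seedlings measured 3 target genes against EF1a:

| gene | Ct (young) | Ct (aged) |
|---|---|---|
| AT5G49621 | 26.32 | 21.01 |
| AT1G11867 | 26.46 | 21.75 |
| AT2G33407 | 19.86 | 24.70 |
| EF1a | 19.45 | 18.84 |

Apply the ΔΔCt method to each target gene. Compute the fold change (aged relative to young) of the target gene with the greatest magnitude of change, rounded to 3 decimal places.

AT5G49621: ΔΔCt = (21.01−18.84) − (26.32−19.45) = 2.17 − 6.87 = -4.70; fold change = 2^4.70 = 25.992
AT1G11867: ΔΔCt = (21.75−18.84) − (26.46−19.45) = 2.91 − 7.01 = -4.10; fold change = 2^4.10 = 17.148
AT2G33407: ΔΔCt = (24.70−18.84) − (19.86−19.45) = 5.86 − 0.41 = 5.45; fold change = 2^-5.45 = 0.023
AT2G33407 has the largest |ΔΔCt| = 5.45.

0.023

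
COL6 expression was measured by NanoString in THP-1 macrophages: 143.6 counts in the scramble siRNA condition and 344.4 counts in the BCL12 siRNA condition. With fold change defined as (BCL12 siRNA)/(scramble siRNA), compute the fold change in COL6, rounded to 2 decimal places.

2.40

Fold change = 344.4 / 143.6 = 2.398
COL6 is upregulated.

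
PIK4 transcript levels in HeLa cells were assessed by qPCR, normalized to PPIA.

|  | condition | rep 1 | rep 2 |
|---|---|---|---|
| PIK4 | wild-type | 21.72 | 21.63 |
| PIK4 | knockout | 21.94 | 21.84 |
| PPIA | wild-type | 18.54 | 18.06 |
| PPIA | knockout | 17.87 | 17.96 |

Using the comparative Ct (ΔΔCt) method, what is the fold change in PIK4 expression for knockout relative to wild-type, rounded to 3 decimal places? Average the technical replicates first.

Mean Ct: PIK4 wild-type 21.675; PIK4 knockout 21.890; PPIA wild-type 18.300; PPIA knockout 17.915
ΔCt(wild-type) = 21.675 − 18.300 = 3.375
ΔCt(knockout) = 21.890 − 17.915 = 3.975
ΔΔCt = 3.975 − 3.375 = 0.600
Fold change = 2^(−0.600) = 0.6598

0.660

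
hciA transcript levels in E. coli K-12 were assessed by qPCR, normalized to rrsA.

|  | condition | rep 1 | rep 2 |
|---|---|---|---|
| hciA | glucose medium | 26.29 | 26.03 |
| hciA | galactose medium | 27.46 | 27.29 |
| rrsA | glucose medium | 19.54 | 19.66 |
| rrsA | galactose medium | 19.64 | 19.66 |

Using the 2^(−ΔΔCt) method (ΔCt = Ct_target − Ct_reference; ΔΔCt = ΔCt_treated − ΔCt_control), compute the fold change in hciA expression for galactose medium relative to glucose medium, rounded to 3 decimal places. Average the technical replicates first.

Mean Ct: hciA glucose medium 26.160; hciA galactose medium 27.375; rrsA glucose medium 19.600; rrsA galactose medium 19.650
ΔCt(glucose medium) = 26.160 − 19.600 = 6.560
ΔCt(galactose medium) = 27.375 − 19.650 = 7.725
ΔΔCt = 7.725 − 6.560 = 1.165
Fold change = 2^(−1.165) = 0.4460

0.446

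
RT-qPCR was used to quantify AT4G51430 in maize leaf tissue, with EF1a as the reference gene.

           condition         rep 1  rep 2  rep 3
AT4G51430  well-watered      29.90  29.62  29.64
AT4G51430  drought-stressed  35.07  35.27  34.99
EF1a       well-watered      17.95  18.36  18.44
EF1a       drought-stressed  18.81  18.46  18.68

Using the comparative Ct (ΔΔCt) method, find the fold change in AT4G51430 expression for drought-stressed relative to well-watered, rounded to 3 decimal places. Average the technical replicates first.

Mean Ct: AT4G51430 well-watered 29.720; AT4G51430 drought-stressed 35.110; EF1a well-watered 18.250; EF1a drought-stressed 18.650
ΔCt(well-watered) = 29.720 − 18.250 = 11.470
ΔCt(drought-stressed) = 35.110 − 18.650 = 16.460
ΔΔCt = 16.460 − 11.470 = 4.990
Fold change = 2^(−4.990) = 0.0315

0.031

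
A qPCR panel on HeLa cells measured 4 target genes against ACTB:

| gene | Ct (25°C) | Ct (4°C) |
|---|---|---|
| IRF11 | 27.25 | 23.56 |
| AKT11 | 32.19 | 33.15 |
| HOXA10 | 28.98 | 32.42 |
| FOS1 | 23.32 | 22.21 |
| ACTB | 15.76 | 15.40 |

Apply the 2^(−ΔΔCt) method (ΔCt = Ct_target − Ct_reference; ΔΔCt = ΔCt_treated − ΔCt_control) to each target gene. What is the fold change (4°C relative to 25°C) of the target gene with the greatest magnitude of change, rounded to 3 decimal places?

0.072

IRF11: ΔΔCt = (23.56−15.40) − (27.25−15.76) = 8.16 − 11.49 = -3.33; fold change = 2^3.33 = 10.056
AKT11: ΔΔCt = (33.15−15.40) − (32.19−15.76) = 17.75 − 16.43 = 1.32; fold change = 2^-1.32 = 0.401
HOXA10: ΔΔCt = (32.42−15.40) − (28.98−15.76) = 17.02 − 13.22 = 3.80; fold change = 2^-3.80 = 0.072
FOS1: ΔΔCt = (22.21−15.40) − (23.32−15.76) = 6.81 − 7.56 = -0.75; fold change = 2^0.75 = 1.682
HOXA10 has the largest |ΔΔCt| = 3.80.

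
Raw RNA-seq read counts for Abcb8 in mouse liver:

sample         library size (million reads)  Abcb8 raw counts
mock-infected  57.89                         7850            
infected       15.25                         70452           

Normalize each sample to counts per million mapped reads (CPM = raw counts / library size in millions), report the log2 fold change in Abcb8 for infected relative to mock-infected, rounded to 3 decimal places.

5.090

CPM(mock-infected) = 7850 / 57.89 = 135.6020
CPM(infected) = 70452 / 15.25 = 4619.8033
Fold change = 4619.8033 / 135.6020 = 34.06884
log2(34.06884) = 5.0904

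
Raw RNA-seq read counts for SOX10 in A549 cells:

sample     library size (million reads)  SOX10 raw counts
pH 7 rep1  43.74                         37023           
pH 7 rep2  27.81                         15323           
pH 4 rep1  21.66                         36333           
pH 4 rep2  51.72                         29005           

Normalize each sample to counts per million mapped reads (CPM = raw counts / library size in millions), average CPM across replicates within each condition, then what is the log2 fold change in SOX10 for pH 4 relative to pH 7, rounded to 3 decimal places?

0.680

CPM(pH 7 rep1) = 37023 / 43.74 = 846.4335
CPM(pH 7 rep2) = 15323 / 27.81 = 550.9889
CPM(pH 4 rep1) = 36333 / 21.66 = 1677.4238
CPM(pH 4 rep2) = 29005 / 51.72 = 560.8082
mean CPM(pH 7) = 698.7112; mean CPM(pH 4) = 1119.1160
Fold change = 1119.1160 / 698.7112 = 1.60169
log2(1.60169) = 0.6796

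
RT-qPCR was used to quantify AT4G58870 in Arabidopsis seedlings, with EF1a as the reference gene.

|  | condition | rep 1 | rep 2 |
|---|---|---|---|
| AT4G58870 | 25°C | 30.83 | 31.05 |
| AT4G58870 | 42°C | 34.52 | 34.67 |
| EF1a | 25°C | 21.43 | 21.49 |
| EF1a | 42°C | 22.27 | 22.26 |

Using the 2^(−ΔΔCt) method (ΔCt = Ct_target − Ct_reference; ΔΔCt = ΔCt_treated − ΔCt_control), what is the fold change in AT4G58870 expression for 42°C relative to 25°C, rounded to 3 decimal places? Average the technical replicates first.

Mean Ct: AT4G58870 25°C 30.940; AT4G58870 42°C 34.595; EF1a 25°C 21.460; EF1a 42°C 22.265
ΔCt(25°C) = 30.940 − 21.460 = 9.480
ΔCt(42°C) = 34.595 − 22.265 = 12.330
ΔΔCt = 12.330 − 9.480 = 2.850
Fold change = 2^(−2.850) = 0.1387

0.139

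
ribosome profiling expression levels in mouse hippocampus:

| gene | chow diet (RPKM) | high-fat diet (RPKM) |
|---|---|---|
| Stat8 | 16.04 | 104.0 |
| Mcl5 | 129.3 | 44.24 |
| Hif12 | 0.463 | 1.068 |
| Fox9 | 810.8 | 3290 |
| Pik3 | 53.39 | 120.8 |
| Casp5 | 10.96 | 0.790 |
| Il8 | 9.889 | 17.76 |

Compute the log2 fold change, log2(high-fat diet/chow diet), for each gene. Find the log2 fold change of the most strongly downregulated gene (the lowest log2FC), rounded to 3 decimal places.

-3.794

log2(104.0/16.04) = 2.697  (Stat8)
log2(44.24/129.3) = -1.547  (Mcl5)
log2(1.068/0.463) = 1.206  (Hif12)
log2(3290/810.8) = 2.021  (Fox9)
log2(120.8/53.39) = 1.178  (Pik3)
log2(0.790/10.96) = -3.794  (Casp5)
log2(17.76/9.889) = 0.845  (Il8)
Casp5 is most strongly downregulated.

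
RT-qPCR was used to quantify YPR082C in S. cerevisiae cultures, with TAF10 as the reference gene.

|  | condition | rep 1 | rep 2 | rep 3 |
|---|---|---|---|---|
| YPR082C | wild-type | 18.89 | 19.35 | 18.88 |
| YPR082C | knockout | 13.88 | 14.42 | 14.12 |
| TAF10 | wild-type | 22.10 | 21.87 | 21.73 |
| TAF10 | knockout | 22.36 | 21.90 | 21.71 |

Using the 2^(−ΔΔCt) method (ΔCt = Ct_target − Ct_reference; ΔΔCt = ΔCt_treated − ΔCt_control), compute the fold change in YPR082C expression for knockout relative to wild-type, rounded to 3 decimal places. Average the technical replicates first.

Mean Ct: YPR082C wild-type 19.040; YPR082C knockout 14.140; TAF10 wild-type 21.900; TAF10 knockout 21.990
ΔCt(wild-type) = 19.040 − 21.900 = -2.860
ΔCt(knockout) = 14.140 − 21.990 = -7.850
ΔΔCt = -7.850 − (-2.860) = -4.990
Fold change = 2^(−(-4.990)) = 2^4.990 = 31.7790

31.779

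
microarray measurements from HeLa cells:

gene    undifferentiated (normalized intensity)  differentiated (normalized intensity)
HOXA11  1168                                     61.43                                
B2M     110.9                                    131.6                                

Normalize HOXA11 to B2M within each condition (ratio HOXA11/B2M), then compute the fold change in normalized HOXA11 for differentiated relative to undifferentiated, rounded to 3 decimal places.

0.044

HOXA11/B2M (undifferentiated) = 1168 / 110.9 = 10.532
HOXA11/B2M (differentiated) = 61.43 / 131.6 = 0.46679
Fold change = 0.46679 / 10.532 = 0.0443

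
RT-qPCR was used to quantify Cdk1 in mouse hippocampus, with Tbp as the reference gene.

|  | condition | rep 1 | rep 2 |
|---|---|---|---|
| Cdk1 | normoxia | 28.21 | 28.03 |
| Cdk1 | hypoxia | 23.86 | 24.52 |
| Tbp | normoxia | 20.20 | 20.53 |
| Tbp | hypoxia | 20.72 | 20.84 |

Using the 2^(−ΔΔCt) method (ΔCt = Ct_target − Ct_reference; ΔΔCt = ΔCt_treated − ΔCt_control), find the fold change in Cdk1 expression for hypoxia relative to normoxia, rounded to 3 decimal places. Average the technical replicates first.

Mean Ct: Cdk1 normoxia 28.120; Cdk1 hypoxia 24.190; Tbp normoxia 20.365; Tbp hypoxia 20.780
ΔCt(normoxia) = 28.120 − 20.365 = 7.755
ΔCt(hypoxia) = 24.190 − 20.780 = 3.410
ΔΔCt = 3.410 − 7.755 = -4.345
Fold change = 2^(−(-4.345)) = 2^4.345 = 20.3224

20.322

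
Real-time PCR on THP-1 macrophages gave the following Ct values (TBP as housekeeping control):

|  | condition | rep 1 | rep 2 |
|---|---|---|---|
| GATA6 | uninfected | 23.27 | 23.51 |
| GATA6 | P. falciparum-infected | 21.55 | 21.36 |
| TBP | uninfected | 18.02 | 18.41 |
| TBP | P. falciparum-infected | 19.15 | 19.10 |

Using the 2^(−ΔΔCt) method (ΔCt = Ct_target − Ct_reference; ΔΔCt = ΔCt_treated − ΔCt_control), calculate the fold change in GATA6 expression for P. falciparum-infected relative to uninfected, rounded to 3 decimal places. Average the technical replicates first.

7.185

Mean Ct: GATA6 uninfected 23.390; GATA6 P. falciparum-infected 21.455; TBP uninfected 18.215; TBP P. falciparum-infected 19.125
ΔCt(uninfected) = 23.390 − 18.215 = 5.175
ΔCt(P. falciparum-infected) = 21.455 − 19.125 = 2.330
ΔΔCt = 2.330 − 5.175 = -2.845
Fold change = 2^(−(-2.845)) = 2^2.845 = 7.1851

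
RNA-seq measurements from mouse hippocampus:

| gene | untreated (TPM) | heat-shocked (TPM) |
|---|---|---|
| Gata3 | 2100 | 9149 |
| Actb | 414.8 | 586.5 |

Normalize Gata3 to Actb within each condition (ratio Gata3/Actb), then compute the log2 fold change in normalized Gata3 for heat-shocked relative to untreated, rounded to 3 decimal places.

Gata3/Actb (untreated) = 2100 / 414.8 = 5.0627
Gata3/Actb (heat-shocked) = 9149 / 586.5 = 15.599
Fold change = 15.599 / 5.0627 = 3.0812
log2(3.0812) = 1.6235

1.624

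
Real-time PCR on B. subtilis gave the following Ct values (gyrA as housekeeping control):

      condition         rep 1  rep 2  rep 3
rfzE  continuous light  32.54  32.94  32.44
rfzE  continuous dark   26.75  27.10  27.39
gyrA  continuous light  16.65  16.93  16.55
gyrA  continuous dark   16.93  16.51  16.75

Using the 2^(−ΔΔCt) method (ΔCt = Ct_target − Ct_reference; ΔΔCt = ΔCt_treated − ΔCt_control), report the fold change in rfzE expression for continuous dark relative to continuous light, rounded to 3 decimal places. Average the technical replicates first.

47.835

Mean Ct: rfzE continuous light 32.640; rfzE continuous dark 27.080; gyrA continuous light 16.710; gyrA continuous dark 16.730
ΔCt(continuous light) = 32.640 − 16.710 = 15.930
ΔCt(continuous dark) = 27.080 − 16.730 = 10.350
ΔΔCt = 10.350 − 15.930 = -5.580
Fold change = 2^(−(-5.580)) = 2^5.580 = 47.8352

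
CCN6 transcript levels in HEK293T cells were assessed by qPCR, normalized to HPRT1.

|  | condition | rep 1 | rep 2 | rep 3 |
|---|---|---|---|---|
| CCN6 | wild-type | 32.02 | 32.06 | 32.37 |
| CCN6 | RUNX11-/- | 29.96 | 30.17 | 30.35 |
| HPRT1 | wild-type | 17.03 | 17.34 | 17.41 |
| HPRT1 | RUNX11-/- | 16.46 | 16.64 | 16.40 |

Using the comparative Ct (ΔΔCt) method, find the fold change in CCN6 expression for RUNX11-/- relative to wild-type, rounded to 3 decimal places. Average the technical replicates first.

2.346

Mean Ct: CCN6 wild-type 32.150; CCN6 RUNX11-/- 30.160; HPRT1 wild-type 17.260; HPRT1 RUNX11-/- 16.500
ΔCt(wild-type) = 32.150 − 17.260 = 14.890
ΔCt(RUNX11-/-) = 30.160 − 16.500 = 13.660
ΔΔCt = 13.660 − 14.890 = -1.230
Fold change = 2^(−(-1.230)) = 2^1.230 = 2.3457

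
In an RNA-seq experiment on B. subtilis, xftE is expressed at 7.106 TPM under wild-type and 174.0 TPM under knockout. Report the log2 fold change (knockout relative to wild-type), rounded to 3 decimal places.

4.614

Fold change = 174.0 / 7.106 = 24.4863
log2(24.4863) = 4.6139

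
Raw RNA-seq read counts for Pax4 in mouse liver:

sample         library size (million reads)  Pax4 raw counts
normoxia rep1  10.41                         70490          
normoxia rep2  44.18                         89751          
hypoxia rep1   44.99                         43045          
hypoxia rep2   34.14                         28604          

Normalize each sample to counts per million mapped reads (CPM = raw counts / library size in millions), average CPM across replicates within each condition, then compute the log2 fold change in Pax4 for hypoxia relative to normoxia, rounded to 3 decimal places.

CPM(normoxia rep1) = 70490 / 10.41 = 6771.3737
CPM(normoxia rep2) = 89751 / 44.18 = 2031.4848
CPM(hypoxia rep1) = 43045 / 44.99 = 956.7682
CPM(hypoxia rep2) = 28604 / 34.14 = 837.8442
mean CPM(normoxia) = 4401.4293; mean CPM(hypoxia) = 897.3062
Fold change = 897.3062 / 4401.4293 = 0.20387
log2(0.20387) = -2.2943

-2.294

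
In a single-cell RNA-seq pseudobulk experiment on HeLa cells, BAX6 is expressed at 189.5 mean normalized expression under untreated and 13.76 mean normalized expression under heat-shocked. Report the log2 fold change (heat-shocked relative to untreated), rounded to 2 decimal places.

-3.78

Fold change = 13.76 / 189.5 = 0.0726
log2(0.0726) = -3.784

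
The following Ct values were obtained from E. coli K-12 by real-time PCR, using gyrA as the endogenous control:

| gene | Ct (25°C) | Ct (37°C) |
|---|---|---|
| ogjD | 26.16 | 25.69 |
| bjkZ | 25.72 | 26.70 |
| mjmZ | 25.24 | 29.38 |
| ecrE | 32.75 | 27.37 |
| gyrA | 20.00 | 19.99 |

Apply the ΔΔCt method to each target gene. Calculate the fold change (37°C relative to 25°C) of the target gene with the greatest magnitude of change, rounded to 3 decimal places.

ogjD: ΔΔCt = (25.69−19.99) − (26.16−20.00) = 5.70 − 6.16 = -0.46; fold change = 2^0.46 = 1.376
bjkZ: ΔΔCt = (26.70−19.99) − (25.72−20.00) = 6.71 − 5.72 = 0.99; fold change = 2^-0.99 = 0.503
mjmZ: ΔΔCt = (29.38−19.99) − (25.24−20.00) = 9.39 − 5.24 = 4.15; fold change = 2^-4.15 = 0.056
ecrE: ΔΔCt = (27.37−19.99) − (32.75−20.00) = 7.38 − 12.75 = -5.37; fold change = 2^5.37 = 41.355
ecrE has the largest |ΔΔCt| = 5.37.

41.355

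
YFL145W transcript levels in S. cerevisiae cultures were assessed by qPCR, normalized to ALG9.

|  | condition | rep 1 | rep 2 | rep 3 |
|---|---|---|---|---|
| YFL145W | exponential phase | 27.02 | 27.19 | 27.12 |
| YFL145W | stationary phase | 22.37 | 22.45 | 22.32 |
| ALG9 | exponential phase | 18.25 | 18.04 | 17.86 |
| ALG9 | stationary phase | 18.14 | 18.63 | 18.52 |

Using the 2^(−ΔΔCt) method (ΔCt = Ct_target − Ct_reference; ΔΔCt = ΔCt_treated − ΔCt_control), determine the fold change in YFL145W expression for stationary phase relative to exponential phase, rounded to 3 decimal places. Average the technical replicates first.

Mean Ct: YFL145W exponential phase 27.110; YFL145W stationary phase 22.380; ALG9 exponential phase 18.050; ALG9 stationary phase 18.430
ΔCt(exponential phase) = 27.110 − 18.050 = 9.060
ΔCt(stationary phase) = 22.380 − 18.430 = 3.950
ΔΔCt = 3.950 − 9.060 = -5.110
Fold change = 2^(−(-5.110)) = 2^5.110 = 34.5353

34.535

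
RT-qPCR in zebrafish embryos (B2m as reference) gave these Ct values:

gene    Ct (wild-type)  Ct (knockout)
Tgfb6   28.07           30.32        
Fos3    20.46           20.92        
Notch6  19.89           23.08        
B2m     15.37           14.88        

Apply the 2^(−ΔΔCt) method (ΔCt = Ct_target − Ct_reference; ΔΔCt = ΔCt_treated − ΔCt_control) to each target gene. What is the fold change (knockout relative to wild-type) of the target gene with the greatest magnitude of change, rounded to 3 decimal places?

Tgfb6: ΔΔCt = (30.32−14.88) − (28.07−15.37) = 15.44 − 12.70 = 2.74; fold change = 2^-2.74 = 0.150
Fos3: ΔΔCt = (20.92−14.88) − (20.46−15.37) = 6.04 − 5.09 = 0.95; fold change = 2^-0.95 = 0.518
Notch6: ΔΔCt = (23.08−14.88) − (19.89−15.37) = 8.20 − 4.52 = 3.68; fold change = 2^-3.68 = 0.078
Notch6 has the largest |ΔΔCt| = 3.68.

0.078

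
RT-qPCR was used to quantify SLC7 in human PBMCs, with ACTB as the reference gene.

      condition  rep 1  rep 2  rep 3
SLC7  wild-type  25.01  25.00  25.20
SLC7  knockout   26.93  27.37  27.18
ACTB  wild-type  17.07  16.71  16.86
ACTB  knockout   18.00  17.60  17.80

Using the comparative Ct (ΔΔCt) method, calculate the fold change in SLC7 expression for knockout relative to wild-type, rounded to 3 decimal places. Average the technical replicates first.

0.444

Mean Ct: SLC7 wild-type 25.070; SLC7 knockout 27.160; ACTB wild-type 16.880; ACTB knockout 17.800
ΔCt(wild-type) = 25.070 − 16.880 = 8.190
ΔCt(knockout) = 27.160 − 17.800 = 9.360
ΔΔCt = 9.360 − 8.190 = 1.170
Fold change = 2^(−1.170) = 0.4444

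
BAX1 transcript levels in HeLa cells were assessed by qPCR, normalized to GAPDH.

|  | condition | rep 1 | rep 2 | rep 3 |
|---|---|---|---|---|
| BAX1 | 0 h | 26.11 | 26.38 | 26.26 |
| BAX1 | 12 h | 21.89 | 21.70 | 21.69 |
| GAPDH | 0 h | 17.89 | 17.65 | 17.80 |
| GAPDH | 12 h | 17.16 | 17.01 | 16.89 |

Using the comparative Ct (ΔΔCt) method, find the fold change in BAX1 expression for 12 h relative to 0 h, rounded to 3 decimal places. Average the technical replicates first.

Mean Ct: BAX1 0 h 26.250; BAX1 12 h 21.760; GAPDH 0 h 17.780; GAPDH 12 h 17.020
ΔCt(0 h) = 26.250 − 17.780 = 8.470
ΔCt(12 h) = 21.760 − 17.020 = 4.740
ΔΔCt = 4.740 − 8.470 = -3.730
Fold change = 2^(−(-3.730)) = 2^3.730 = 13.2691

13.269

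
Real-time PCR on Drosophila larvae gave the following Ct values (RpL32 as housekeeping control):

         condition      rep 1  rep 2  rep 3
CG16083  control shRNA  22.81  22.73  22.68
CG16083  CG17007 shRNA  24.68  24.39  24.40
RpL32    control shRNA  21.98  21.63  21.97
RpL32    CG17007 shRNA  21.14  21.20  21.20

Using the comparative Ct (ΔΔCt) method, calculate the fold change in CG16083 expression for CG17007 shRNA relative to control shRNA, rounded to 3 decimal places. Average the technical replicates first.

0.186

Mean Ct: CG16083 control shRNA 22.740; CG16083 CG17007 shRNA 24.490; RpL32 control shRNA 21.860; RpL32 CG17007 shRNA 21.180
ΔCt(control shRNA) = 22.740 − 21.860 = 0.880
ΔCt(CG17007 shRNA) = 24.490 − 21.180 = 3.310
ΔΔCt = 3.310 − 0.880 = 2.430
Fold change = 2^(−2.430) = 0.1856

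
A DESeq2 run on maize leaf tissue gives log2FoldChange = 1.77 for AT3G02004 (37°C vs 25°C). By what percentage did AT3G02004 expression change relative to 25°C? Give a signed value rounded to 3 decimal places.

Fold change = 2^(1.77) = 3.4105
Percent change = (FC − 1) × 100% = (3.4105 − 1) × 100 = 241.054%

241.054%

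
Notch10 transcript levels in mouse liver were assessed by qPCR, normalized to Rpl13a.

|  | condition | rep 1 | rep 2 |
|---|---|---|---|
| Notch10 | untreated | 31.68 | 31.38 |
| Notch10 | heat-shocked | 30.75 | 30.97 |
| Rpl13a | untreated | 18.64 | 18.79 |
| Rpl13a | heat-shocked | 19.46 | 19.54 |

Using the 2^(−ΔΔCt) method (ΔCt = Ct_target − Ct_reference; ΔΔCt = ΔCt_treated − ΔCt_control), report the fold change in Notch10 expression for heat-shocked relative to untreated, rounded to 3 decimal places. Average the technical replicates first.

2.742

Mean Ct: Notch10 untreated 31.530; Notch10 heat-shocked 30.860; Rpl13a untreated 18.715; Rpl13a heat-shocked 19.500
ΔCt(untreated) = 31.530 − 18.715 = 12.815
ΔCt(heat-shocked) = 30.860 − 19.500 = 11.360
ΔΔCt = 11.360 − 12.815 = -1.455
Fold change = 2^(−(-1.455)) = 2^1.455 = 2.7416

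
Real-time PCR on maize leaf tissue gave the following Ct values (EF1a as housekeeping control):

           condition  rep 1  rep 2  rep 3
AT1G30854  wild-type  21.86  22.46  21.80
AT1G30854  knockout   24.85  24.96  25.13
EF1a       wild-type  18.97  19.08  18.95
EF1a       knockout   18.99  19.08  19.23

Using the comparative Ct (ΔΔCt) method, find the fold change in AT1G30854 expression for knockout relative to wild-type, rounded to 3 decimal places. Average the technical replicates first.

Mean Ct: AT1G30854 wild-type 22.040; AT1G30854 knockout 24.980; EF1a wild-type 19.000; EF1a knockout 19.100
ΔCt(wild-type) = 22.040 − 19.000 = 3.040
ΔCt(knockout) = 24.980 − 19.100 = 5.880
ΔΔCt = 5.880 − 3.040 = 2.840
Fold change = 2^(−2.840) = 0.1397

0.140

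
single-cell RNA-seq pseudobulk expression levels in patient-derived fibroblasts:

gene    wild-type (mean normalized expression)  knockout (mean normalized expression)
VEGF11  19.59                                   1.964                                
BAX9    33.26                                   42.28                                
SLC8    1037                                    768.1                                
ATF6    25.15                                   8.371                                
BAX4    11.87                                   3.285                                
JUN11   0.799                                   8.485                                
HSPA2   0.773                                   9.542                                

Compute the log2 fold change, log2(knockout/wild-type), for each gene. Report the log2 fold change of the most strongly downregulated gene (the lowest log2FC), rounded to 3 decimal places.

log2(1.964/19.59) = -3.318  (VEGF11)
log2(42.28/33.26) = 0.346  (BAX9)
log2(768.1/1037) = -0.433  (SLC8)
log2(8.371/25.15) = -1.587  (ATF6)
log2(3.285/11.87) = -1.853  (BAX4)
log2(8.485/0.799) = 3.409  (JUN11)
log2(9.542/0.773) = 3.626  (HSPA2)
VEGF11 is most strongly downregulated.

-3.318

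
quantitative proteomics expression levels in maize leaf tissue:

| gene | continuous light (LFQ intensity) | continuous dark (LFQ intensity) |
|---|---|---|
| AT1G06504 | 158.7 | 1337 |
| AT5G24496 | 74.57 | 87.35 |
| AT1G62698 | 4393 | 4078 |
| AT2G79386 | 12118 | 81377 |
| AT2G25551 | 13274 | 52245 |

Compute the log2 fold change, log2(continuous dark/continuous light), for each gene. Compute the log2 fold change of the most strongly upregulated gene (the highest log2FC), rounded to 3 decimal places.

log2(1337/158.7) = 3.075  (AT1G06504)
log2(87.35/74.57) = 0.228  (AT5G24496)
log2(4078/4393) = -0.107  (AT1G62698)
log2(81377/12118) = 2.747  (AT2G79386)
log2(52245/13274) = 1.977  (AT2G25551)
AT1G06504 is most strongly upregulated.

3.075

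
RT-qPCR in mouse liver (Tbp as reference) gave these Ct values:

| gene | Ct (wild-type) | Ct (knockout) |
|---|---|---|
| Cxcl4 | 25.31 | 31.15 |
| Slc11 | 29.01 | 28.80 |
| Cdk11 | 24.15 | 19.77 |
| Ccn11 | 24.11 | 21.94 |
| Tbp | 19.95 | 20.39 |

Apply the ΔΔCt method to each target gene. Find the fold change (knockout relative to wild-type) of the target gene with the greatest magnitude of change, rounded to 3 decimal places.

0.024

Cxcl4: ΔΔCt = (31.15−20.39) − (25.31−19.95) = 10.76 − 5.36 = 5.40; fold change = 2^-5.40 = 0.024
Slc11: ΔΔCt = (28.80−20.39) − (29.01−19.95) = 8.41 − 9.06 = -0.65; fold change = 2^0.65 = 1.569
Cdk11: ΔΔCt = (19.77−20.39) − (24.15−19.95) = -0.62 − 4.20 = -4.82; fold change = 2^4.82 = 28.246
Ccn11: ΔΔCt = (21.94−20.39) − (24.11−19.95) = 1.55 − 4.16 = -2.61; fold change = 2^2.61 = 6.105
Cxcl4 has the largest |ΔΔCt| = 5.40.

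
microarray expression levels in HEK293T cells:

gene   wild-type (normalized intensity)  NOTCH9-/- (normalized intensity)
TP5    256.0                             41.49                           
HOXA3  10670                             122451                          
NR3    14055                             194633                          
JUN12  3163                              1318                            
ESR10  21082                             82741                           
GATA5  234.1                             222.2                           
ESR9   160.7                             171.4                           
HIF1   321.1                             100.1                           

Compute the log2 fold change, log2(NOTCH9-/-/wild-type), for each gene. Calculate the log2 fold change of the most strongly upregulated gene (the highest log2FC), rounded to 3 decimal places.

log2(41.49/256.0) = -2.625  (TP5)
log2(122451/10670) = 3.521  (HOXA3)
log2(194633/14055) = 3.792  (NR3)
log2(1318/3163) = -1.263  (JUN12)
log2(82741/21082) = 1.973  (ESR10)
log2(222.2/234.1) = -0.075  (GATA5)
log2(171.4/160.7) = 0.093  (ESR9)
log2(100.1/321.1) = -1.682  (HIF1)
NR3 is most strongly upregulated.

3.792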